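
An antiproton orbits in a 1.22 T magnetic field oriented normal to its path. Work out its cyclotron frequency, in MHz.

f = qB/(2πm) = (1×1.60×10^-19)(1.22) / [2π(1.67×10^-27)] = 1.86×10^7 Hz.

f ≈ 18.6 MHz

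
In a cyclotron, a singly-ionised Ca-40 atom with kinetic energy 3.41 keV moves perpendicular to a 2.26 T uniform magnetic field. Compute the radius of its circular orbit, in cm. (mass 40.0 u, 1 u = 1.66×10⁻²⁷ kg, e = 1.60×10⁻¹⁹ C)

Convert the energy: K = 3.41 keV = 5.46×10^-16 J.
v = √(2K/m) = √(2·5.46×10^-16/6.64×10^-26) = 1.28×10^5 m/s.
r = mv/(qB) = (6.64×10^-26)(1.28×10^5) / [(1×1.60×10^-19)(2.26)] = 0.0235 m.

r ≈ 2.35 cm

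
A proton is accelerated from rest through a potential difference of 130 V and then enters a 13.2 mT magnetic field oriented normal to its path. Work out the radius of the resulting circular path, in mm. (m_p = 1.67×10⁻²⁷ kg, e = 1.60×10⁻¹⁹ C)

The kinetic energy gained is K = qV = (1×1.60×10^-19)(130) = 2.08×10^-17 J.
v = √(2K/m) = 1.58×10^5 m/s.
r = mv/(qB) = (1.67×10^-27)(1.58×10^5) / [(1×1.60×10^-19)(0.0132)] = 0.125 m.

r ≈ 125 mm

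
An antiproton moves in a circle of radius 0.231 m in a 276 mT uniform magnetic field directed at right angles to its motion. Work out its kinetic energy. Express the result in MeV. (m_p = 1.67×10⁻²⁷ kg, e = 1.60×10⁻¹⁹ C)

v = qBr/m = (1×1.60×10^-19)(0.276)(0.231) / (1.67×10^-27) = 6.11×10^6 m/s.
K = ½mv² = 0.5·(1.67×10^-27)·(6.11×10^6)² = 3.12×10^-14 J = 0.195 MeV.

K ≈ 0.195 MeV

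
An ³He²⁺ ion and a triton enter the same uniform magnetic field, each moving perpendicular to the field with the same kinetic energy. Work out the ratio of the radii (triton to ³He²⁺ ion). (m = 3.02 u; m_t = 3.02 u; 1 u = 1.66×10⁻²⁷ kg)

ratio ≈ 2.00

r = √(2mK)/(qB) ⇒ at equal K, r ∝ √m/q.
r_{triton}/r_{³He²⁺ ion} = 2.00.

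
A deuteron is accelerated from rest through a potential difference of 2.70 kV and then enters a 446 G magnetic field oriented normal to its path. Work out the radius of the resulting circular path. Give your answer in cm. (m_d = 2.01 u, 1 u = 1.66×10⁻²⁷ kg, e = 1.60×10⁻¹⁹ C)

The kinetic energy gained is K = qV = (1×1.60×10^-19)(2700) = 4.32×10^-16 J.
v = √(2K/m) = 5.09×10^5 m/s.
r = mv/(qB) = (3.34×10^-27)(5.09×10^5) / [(1×1.60×10^-19)(0.0446)] = 0.238 m.

r ≈ 23.8 cm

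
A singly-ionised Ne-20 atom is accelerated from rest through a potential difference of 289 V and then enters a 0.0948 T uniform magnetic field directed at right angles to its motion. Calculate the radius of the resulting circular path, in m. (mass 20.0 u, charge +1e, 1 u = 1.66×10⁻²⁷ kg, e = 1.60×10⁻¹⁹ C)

r ≈ 0.116 m

The kinetic energy gained is K = qV = (1×1.60×10^-19)(289) = 4.62×10^-17 J.
v = √(2K/m) = 5.28×10^4 m/s.
r = mv/(qB) = (3.32×10^-26)(5.28×10^4) / [(1×1.60×10^-19)(0.0948)] = 0.116 m.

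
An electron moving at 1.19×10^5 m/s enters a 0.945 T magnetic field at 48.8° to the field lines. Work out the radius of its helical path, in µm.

Only the perpendicular component v⊥ = v sin48.8° = 8.95×10^4 m/s is bent by the field.
r = m v⊥ /(qB) = (9.11×10^-31)(8.95×10^4) / [(1×1.60×10^-19)(0.945)] = 5.39×10^-7 m.

r ≈ 0.539 µm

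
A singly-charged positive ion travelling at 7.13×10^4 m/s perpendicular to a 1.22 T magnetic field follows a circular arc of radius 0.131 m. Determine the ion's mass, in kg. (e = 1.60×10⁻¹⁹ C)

qvB = mv²/r ⇒ m = qBr/v.
m = (1×1.60×10^-19)(1.22)(0.131) / (7.13×10^4) = 3.59×10^-25 kg.

m ≈ 3.59×10^-25 kg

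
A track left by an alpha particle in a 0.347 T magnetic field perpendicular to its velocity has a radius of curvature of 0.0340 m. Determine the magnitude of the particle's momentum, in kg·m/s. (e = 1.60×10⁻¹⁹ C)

p ≈ 3.78×10^-21 kg·m/s

Since qvB = mv²/r, the momentum p = mv = qBr.
p = (2×1.60×10^-19)(0.347)(0.0340) = 3.78×10^-21 kg·m/s.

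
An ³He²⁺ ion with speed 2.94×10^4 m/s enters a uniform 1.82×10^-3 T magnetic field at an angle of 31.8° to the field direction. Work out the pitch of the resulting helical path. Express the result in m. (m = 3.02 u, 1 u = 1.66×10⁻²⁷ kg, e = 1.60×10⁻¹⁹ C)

pitch ≈ 1.35 m

The velocity component along B is v∥ = v cos31.8° = 2.50×10^4 m/s.
The cyclotron period T = 2πm/(qB) = 5.41×10^-5 s is set by m, q, B alone.
Pitch = v∥·T = (2.50×10^4)(5.41×10^-5) = 1.35 m.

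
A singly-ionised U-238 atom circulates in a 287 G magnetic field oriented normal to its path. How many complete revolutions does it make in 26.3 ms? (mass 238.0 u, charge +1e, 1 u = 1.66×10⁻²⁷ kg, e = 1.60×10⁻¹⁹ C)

N = 48

T = 2πm/(qB) = 2π(3.9508×10^-25) / [(1×1.60×10^-19)(0.0287)] = 5.4058×10^-4 s.
N = t/T = 0.0263 / 5.4058×10^-4 ≈ 48.65, so 48 complete revolutions.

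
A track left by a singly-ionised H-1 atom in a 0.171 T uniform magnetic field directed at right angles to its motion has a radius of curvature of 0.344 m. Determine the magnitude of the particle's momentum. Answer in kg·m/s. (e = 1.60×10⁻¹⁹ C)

Since qvB = mv²/r, the momentum p = mv = qBr.
p = (1×1.60×10^-19)(0.171)(0.344) = 9.41×10^-21 kg·m/s.

p ≈ 9.41×10^-21 kg·m/s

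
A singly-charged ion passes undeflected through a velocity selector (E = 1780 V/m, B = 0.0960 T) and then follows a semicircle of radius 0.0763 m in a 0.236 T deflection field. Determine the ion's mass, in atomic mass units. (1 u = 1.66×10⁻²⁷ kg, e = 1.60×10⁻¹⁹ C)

m ≈ 93.6 u

v = E/B₁ = 1.85×10^4 m/s.
From r = mv/(qB₂), m = qB₂r/v = (1×1.60×10^-19)(0.236)(0.0763) / (1.85×10^4) = 1.55×10^-25 kg.
In atomic mass units: m = 1.55×10^-25 / 1.66×10^-27 = 93.6 u.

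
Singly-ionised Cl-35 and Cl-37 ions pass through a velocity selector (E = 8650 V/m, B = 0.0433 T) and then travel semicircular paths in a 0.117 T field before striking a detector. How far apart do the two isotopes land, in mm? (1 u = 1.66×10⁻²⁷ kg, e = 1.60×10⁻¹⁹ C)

Both emerge at v = E/B₁ = 2.00×10^5 m/s.
r = mv/(qB₂), so r₁ = 0.6200 m and r₂ = 0.6554 m, giving Δr = 0.0354 m.
After a semicircle each ion lands a diameter 2r from the entry slit, so the separation is 2Δr = 0.0709 m.

Δd ≈ 70.9 mm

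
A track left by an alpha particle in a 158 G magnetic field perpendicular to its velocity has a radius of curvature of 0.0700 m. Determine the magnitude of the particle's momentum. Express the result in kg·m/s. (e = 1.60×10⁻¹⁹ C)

p ≈ 3.54×10^-22 kg·m/s

Since qvB = mv²/r, the momentum p = mv = qBr.
p = (2×1.60×10^-19)(0.0158)(0.0700) = 3.54×10^-22 kg·m/s.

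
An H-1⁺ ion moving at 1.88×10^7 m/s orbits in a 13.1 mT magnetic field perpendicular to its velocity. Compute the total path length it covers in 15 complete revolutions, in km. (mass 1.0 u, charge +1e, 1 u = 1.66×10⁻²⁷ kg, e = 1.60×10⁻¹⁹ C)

L ≈ 1.40 km

r = mv/(qB) = 14.9 m, so one revolution covers 2πr = 93.6 m.
In 15 revolutions: L = 15·2πr = 1400 m.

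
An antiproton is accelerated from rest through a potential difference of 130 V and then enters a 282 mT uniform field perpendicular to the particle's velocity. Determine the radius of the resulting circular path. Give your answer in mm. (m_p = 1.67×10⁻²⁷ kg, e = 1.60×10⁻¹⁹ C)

The kinetic energy gained is K = qV = (1×1.60×10^-19)(130) = 2.08×10^-17 J.
v = √(2K/m) = 1.58×10^5 m/s.
r = mv/(qB) = (1.67×10^-27)(1.58×10^5) / [(1×1.60×10^-19)(0.282)] = 5.84×10^-3 m.

r ≈ 5.84 mm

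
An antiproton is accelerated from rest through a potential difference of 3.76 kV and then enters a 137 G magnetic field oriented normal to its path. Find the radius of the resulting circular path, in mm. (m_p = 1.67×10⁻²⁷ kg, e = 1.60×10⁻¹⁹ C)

r ≈ 647 mm

The kinetic energy gained is K = qV = (1×1.60×10^-19)(3760) = 6.02×10^-16 J.
v = √(2K/m) = 8.49×10^5 m/s.
r = mv/(qB) = (1.67×10^-27)(8.49×10^5) / [(1×1.60×10^-19)(0.0137)] = 0.647 m.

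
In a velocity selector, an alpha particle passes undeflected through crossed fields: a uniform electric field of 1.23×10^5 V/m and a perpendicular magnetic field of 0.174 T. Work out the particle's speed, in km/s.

For zero net force, qE = qvB, so v = E/B.
v = (1.23×10^5) / (0.174) = 7.07×10^5 m/s.

v ≈ 707 km/s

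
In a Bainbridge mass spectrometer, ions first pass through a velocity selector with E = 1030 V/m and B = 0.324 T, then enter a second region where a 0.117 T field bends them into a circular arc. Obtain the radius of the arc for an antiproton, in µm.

r ≈ 284 µm

The selector passes v = E/B = 1030/0.324 = 3180 m/s.
In the deflection region, r = mv/(qB₂) = (1.67×10^-27)(3180) / [(1×1.60×10^-19)(0.117)] = 2.84×10^-4 m.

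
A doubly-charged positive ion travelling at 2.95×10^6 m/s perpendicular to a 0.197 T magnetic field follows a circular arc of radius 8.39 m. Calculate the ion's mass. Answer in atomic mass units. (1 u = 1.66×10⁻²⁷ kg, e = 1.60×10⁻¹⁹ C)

m ≈ 108 u

qvB = mv²/r ⇒ m = qBr/v.
m = (2×1.60×10^-19)(0.197)(8.39) / (2.95×10^6) = 1.79×10^-25 kg = 108 u.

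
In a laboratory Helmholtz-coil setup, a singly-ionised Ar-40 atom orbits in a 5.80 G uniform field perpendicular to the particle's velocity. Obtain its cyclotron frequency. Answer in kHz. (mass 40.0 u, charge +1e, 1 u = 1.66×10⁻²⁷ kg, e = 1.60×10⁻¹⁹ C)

f = qB/(2πm) = (1×1.60×10^-19)(5.80×10^-4) / [2π(6.64×10^-26)] = 222 Hz.

f ≈ 0.222 kHz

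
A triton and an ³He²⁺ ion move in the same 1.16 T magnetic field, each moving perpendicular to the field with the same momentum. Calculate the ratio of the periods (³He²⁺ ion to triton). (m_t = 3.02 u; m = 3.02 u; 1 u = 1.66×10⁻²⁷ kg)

ratio ≈ 0.500

T = 2πm/(qB) is independent of speed, so T₂/T₁ = (m₂/q₂)/(m₁/q₁).
T_{³He²⁺ ion}/T_{triton} = (5.01×10^-27/2e) / (5.01×10^-27/1e) = 0.500.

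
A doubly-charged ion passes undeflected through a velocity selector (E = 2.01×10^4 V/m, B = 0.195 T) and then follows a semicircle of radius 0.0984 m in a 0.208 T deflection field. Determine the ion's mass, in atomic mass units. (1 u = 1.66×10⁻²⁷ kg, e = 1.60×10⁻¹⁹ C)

m ≈ 38.3 u

v = E/B₁ = 1.03×10^5 m/s.
From r = mv/(qB₂), m = qB₂r/v = (2×1.60×10^-19)(0.208)(0.0984) / (1.03×10^5) = 6.35×10^-26 kg.
In atomic mass units: m = 6.35×10^-26 / 1.66×10^-27 = 38.3 u.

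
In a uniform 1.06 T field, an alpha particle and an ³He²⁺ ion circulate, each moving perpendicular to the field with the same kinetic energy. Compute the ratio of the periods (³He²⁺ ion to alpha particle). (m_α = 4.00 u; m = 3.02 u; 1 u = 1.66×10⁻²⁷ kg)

ratio ≈ 0.755

T = 2πm/(qB) is independent of speed, so T₂/T₁ = (m₂/q₂)/(m₁/q₁).
T_{³He²⁺ ion}/T_{alpha particle} = (5.01×10^-27/2e) / (6.64×10^-27/2e) = 0.755.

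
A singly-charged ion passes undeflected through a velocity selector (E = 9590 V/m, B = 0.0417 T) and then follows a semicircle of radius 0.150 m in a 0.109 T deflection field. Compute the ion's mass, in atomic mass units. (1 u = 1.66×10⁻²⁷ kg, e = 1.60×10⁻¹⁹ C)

v = E/B₁ = 2.30×10^5 m/s.
From r = mv/(qB₂), m = qB₂r/v = (1×1.60×10^-19)(0.109)(0.150) / (2.30×10^5) = 1.14×10^-26 kg.
In atomic mass units: m = 1.14×10^-26 / 1.66×10^-27 = 6.85 u.

m ≈ 6.85 u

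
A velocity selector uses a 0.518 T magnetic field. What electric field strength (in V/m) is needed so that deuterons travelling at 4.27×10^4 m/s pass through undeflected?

E ≈ 2.21×10^4 V/m

qE = qvB ⇒ E = vB = (4.27×10^4)(0.518) = 2.21×10^4 V/m.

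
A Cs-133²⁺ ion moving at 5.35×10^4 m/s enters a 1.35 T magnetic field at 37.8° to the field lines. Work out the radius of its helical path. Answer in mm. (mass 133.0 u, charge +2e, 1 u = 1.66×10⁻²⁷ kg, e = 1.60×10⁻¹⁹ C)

r ≈ 16.8 mm

Only the perpendicular component v⊥ = v sin37.8° = 3.28×10^4 m/s is bent by the field.
r = m v⊥ /(qB) = (2.21×10^-25)(3.28×10^4) / [(2×1.60×10^-19)(1.35)] = 0.0168 m.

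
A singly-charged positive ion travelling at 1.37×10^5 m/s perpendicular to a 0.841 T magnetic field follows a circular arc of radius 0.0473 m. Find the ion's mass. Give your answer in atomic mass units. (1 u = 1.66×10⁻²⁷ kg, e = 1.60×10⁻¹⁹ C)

qvB = mv²/r ⇒ m = qBr/v.
m = (1×1.60×10^-19)(0.841)(0.0473) / (1.37×10^5) = 4.65×10^-26 kg = 28.0 u.

m ≈ 28.0 u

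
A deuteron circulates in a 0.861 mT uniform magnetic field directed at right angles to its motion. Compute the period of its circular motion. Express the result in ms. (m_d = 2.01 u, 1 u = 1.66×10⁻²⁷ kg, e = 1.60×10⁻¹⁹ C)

The cyclotron period is independent of speed: T = 2πm/(qB).
T = 2π(3.34×10^-27) / [(1×1.60×10^-19)(8.61×10^-4)] = 1.52×10^-4 s.

T ≈ 0.152 ms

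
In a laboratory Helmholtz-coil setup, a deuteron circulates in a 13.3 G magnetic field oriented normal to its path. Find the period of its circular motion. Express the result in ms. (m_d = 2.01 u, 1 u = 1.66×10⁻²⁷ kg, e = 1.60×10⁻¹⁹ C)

T ≈ 0.0985 ms

The cyclotron period is independent of speed: T = 2πm/(qB).
T = 2π(3.34×10^-27) / [(1×1.60×10^-19)(1.33×10^-3)] = 9.85×10^-5 s.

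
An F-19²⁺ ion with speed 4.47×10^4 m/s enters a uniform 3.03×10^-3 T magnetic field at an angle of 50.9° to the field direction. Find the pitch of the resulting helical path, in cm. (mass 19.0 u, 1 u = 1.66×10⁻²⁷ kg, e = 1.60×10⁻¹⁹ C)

pitch ≈ 576 cm

The velocity component along B is v∥ = v cos50.9° = 2.82×10^4 m/s.
The cyclotron period T = 2πm/(qB) = 2.04×10^-4 s is set by m, q, B alone.
Pitch = v∥·T = (2.82×10^4)(2.04×10^-4) = 5.76 m.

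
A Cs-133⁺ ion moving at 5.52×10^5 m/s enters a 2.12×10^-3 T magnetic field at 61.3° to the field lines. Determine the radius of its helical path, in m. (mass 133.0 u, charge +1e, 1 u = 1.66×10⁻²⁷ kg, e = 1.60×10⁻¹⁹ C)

Only the perpendicular component v⊥ = v sin61.3° = 4.84×10^5 m/s is bent by the field.
r = m v⊥ /(qB) = (2.21×10^-25)(4.84×10^5) / [(1×1.60×10^-19)(2.12×10^-3)] = 315 m.

r ≈ 315 m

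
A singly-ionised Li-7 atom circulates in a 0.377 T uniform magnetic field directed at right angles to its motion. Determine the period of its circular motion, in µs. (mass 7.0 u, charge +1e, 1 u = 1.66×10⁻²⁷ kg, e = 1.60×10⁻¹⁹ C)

The cyclotron period is independent of speed: T = 2πm/(qB).
T = 2π(1.16×10^-26) / [(1×1.60×10^-19)(0.377)] = 1.21×10^-6 s.

T ≈ 1.21 µs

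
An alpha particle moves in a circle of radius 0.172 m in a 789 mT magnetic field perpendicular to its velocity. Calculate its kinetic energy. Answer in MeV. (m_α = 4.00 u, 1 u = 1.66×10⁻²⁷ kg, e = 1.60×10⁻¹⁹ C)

K ≈ 0.888 MeV

v = qBr/m = (2×1.60×10^-19)(0.789)(0.172) / (6.64×10^-27) = 6.54×10^6 m/s.
K = ½mv² = 0.5·(6.64×10^-27)·(6.54×10^6)² = 1.42×10^-13 J = 0.888 MeV.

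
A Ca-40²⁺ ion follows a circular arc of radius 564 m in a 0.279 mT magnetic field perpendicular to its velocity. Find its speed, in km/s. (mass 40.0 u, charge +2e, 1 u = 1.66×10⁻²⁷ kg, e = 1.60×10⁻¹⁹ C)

v ≈ 758 km/s

From qvB = mv²/r, v = qBr/m.
v = (2×1.60×10^-19)(2.79×10^-4)(564) / (6.64×10^-26) = 7.58×10^5 m/s.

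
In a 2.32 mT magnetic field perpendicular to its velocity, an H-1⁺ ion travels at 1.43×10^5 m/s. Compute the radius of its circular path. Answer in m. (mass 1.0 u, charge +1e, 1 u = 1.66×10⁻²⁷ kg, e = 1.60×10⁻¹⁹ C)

The magnetic force provides the centripetal force: qvB = mv²/r, so r = mv/(qB).
r = (1.66×10^-27 kg)(1.43×10^5 m/s) / [(1×1.60×10^-19 C)(2.32×10^-3 T)] = 0.639 m.

r ≈ 0.639 m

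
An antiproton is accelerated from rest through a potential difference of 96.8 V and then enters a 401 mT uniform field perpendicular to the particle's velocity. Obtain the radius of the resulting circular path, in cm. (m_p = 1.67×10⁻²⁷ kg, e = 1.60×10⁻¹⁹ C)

The kinetic energy gained is K = qV = (1×1.60×10^-19)(96.8) = 1.55×10^-17 J.
v = √(2K/m) = 1.36×10^5 m/s.
r = mv/(qB) = (1.67×10^-27)(1.36×10^5) / [(1×1.60×10^-19)(0.401)] = 3.54×10^-3 m.

r ≈ 0.354 cm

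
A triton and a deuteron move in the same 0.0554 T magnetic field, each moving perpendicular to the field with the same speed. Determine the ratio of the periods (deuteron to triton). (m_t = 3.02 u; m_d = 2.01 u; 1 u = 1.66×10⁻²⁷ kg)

ratio ≈ 0.666

T = 2πm/(qB) is independent of speed, so T₂/T₁ = (m₂/q₂)/(m₁/q₁).
T_{deuteron}/T_{triton} = (3.34×10^-27/1e) / (5.01×10^-27/1e) = 0.666.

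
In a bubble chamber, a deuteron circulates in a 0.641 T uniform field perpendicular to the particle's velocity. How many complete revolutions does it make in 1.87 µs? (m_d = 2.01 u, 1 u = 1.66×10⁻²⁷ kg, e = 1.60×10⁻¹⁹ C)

T = 2πm/(qB) = 2π(3.3366×10^-27) / [(1×1.60×10^-19)(0.641)] = 2.0441×10^-7 s.
N = t/T = 1.87×10^-6 / 2.0441×10^-7 ≈ 9.15, so 9 complete revolutions.

N = 9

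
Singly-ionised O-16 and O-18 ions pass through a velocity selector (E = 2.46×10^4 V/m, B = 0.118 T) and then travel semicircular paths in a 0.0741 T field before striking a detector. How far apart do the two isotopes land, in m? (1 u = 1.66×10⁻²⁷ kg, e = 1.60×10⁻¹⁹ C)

Δd ≈ 0.117 m

Both emerge at v = E/B₁ = 2.08×10^5 m/s.
r = mv/(qB₂), so r₁ = 0.4670 m and r₂ = 0.5254 m, giving Δr = 0.0584 m.
After a semicircle each ion lands a diameter 2r from the entry slit, so the separation is 2Δr = 0.117 m.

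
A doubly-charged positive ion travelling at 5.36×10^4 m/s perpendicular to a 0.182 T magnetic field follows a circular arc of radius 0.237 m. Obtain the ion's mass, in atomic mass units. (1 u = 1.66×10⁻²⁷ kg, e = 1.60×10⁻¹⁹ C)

qvB = mv²/r ⇒ m = qBr/v.
m = (2×1.60×10^-19)(0.182)(0.237) / (5.36×10^4) = 2.58×10^-25 kg = 155 u.

m ≈ 155 u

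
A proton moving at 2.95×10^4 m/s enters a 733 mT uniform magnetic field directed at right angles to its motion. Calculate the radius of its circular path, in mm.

r ≈ 0.420 mm

The magnetic force provides the centripetal force: qvB = mv²/r, so r = mv/(qB).
r = (1.67×10^-27 kg)(2.95×10^4 m/s) / [(1×1.60×10^-19 C)(0.733 T)] = 4.20×10^-4 m.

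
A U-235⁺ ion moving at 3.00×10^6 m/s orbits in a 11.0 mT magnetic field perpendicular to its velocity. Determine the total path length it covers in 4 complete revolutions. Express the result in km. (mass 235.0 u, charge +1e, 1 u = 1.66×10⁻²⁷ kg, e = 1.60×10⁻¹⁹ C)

r = mv/(qB) = 665 m, so one revolution covers 2πr = 4180 m.
In 4 revolutions: L = 4·2πr = 1.67×10^4 m.

L ≈ 16.7 km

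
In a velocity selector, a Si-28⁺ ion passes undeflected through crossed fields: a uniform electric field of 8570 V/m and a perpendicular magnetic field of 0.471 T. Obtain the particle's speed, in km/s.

v ≈ 18.2 km/s

For zero net force, qE = qvB, so v = E/B.
v = (8570) / (0.471) = 1.82×10^4 m/s.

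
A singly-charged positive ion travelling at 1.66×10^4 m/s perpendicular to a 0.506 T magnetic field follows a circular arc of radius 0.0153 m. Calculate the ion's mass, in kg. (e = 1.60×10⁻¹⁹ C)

qvB = mv²/r ⇒ m = qBr/v.
m = (1×1.60×10^-19)(0.506)(0.0153) / (1.66×10^4) = 7.46×10^-26 kg.

m ≈ 7.46×10^-26 kg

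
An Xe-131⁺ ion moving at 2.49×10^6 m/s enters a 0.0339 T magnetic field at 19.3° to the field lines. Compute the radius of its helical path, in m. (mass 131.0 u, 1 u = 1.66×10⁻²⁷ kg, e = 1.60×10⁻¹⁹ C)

r ≈ 33.0 m

Only the perpendicular component v⊥ = v sin19.3° = 8.23×10^5 m/s is bent by the field.
r = m v⊥ /(qB) = (2.17×10^-25)(8.23×10^5) / [(1×1.60×10^-19)(0.0339)] = 33.0 m.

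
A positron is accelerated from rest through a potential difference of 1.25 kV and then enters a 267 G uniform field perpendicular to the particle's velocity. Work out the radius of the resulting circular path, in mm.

r ≈ 4.47 mm

The kinetic energy gained is K = qV = (1×1.60×10^-19)(1250) = 2.00×10^-16 J.
v = √(2K/m) = 2.10×10^7 m/s.
r = mv/(qB) = (9.11×10^-31)(2.10×10^7) / [(1×1.60×10^-19)(0.0267)] = 4.47×10^-3 m.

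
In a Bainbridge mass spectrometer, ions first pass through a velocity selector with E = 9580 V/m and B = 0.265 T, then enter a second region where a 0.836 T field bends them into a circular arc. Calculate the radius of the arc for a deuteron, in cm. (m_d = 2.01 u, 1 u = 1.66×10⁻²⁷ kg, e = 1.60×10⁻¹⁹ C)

The selector passes v = E/B = 9580/0.265 = 3.62×10^4 m/s.
In the deflection region, r = mv/(qB₂) = (3.34×10^-27)(3.62×10^4) / [(1×1.60×10^-19)(0.836)] = 9.02×10^-4 m.

r ≈ 0.0902 cm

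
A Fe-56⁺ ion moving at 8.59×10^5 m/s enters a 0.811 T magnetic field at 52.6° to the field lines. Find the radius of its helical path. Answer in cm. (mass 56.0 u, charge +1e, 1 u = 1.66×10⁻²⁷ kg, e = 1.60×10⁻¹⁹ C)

Only the perpendicular component v⊥ = v sin52.6° = 6.82×10^5 m/s is bent by the field.
r = m v⊥ /(qB) = (9.30×10^-26)(6.82×10^5) / [(1×1.60×10^-19)(0.811)] = 0.489 m.

r ≈ 48.9 cm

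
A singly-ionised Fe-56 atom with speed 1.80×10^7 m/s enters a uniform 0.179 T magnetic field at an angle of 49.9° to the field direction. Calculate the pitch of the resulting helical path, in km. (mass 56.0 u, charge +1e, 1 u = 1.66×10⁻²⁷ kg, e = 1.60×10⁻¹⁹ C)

The velocity component along B is v∥ = v cos49.9° = 1.16×10^7 m/s.
The cyclotron period T = 2πm/(qB) = 2.04×10^-5 s is set by m, q, B alone.
Pitch = v∥·T = (1.16×10^7)(2.04×10^-5) = 236 m.

pitch ≈ 0.236 km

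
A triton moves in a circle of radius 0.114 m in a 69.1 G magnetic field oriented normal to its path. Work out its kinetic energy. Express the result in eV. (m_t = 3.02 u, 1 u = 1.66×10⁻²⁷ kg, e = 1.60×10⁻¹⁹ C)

K ≈ 9.90 eV

v = qBr/m = (1×1.60×10^-19)(6.91×10^-3)(0.114) / (5.01×10^-27) = 2.51×10^4 m/s.
K = ½mv² = 0.5·(5.01×10^-27)·(2.51×10^4)² = 1.58×10^-18 J = 9.90 eV.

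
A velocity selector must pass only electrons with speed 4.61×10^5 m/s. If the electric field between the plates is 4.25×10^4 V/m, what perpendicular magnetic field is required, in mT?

B ≈ 92.2 mT

qE = qvB ⇒ B = E/v = (4.25×10^4) / (4.61×10^5) = 0.0922 T.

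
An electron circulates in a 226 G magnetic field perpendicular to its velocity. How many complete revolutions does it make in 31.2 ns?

T = 2πm/(qB) = 2π(9.11×10^-31) / [(1×1.60×10^-19)(0.0226)] = 1.5830×10^-9 s.
N = t/T = 3.12×10^-8 / 1.5830×10^-9 ≈ 19.71, so 19 complete revolutions.

N = 19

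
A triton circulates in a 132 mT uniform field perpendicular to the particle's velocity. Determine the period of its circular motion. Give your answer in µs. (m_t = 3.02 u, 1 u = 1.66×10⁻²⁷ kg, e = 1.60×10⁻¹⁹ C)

The cyclotron period is independent of speed: T = 2πm/(qB).
T = 2π(5.01×10^-27) / [(1×1.60×10^-19)(0.132)] = 1.49×10^-6 s.

T ≈ 1.49 µs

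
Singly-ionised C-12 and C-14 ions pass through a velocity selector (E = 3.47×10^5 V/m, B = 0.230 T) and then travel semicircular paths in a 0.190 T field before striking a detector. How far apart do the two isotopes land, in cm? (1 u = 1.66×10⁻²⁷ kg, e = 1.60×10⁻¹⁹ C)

Both emerge at v = E/B₁ = 1.51×10^6 m/s.
r = mv/(qB₂), so r₁ = 0.9886 m and r₂ = 1.153 m, giving Δr = 0.165 m.
After a semicircle each ion lands a diameter 2r from the entry slit, so the separation is 2Δr = 0.330 m.

Δd ≈ 33.0 cm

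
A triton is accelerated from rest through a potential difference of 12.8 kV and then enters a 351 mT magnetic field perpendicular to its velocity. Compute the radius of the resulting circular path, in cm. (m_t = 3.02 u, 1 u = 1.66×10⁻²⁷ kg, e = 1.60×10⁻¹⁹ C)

r ≈ 8.07 cm

The kinetic energy gained is K = qV = (1×1.60×10^-19)(1.28×10^4) = 2.05×10^-15 J.
v = √(2K/m) = 9.04×10^5 m/s.
r = mv/(qB) = (5.01×10^-27)(9.04×10^5) / [(1×1.60×10^-19)(0.351)] = 0.0807 m.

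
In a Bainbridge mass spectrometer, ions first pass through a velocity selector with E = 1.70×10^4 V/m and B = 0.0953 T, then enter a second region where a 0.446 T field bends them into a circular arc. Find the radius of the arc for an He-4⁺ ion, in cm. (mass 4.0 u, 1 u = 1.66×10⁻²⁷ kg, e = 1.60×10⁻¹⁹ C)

r ≈ 1.66 cm

The selector passes v = E/B = 1.70×10^4/0.0953 = 1.78×10^5 m/s.
In the deflection region, r = mv/(qB₂) = (6.64×10^-27)(1.78×10^5) / [(1×1.60×10^-19)(0.446)] = 0.0166 m.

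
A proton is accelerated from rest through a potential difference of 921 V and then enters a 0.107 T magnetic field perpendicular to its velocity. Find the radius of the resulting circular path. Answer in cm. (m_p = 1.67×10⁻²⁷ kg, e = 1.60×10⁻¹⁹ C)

The kinetic energy gained is K = qV = (1×1.60×10^-19)(921) = 1.47×10^-16 J.
v = √(2K/m) = 4.20×10^5 m/s.
r = mv/(qB) = (1.67×10^-27)(4.20×10^5) / [(1×1.60×10^-19)(0.107)] = 0.0410 m.

r ≈ 4.10 cm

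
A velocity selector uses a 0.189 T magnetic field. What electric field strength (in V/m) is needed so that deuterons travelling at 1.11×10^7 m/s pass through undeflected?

qE = qvB ⇒ E = vB = (1.11×10^7)(0.189) = 2.10×10^6 V/m.

E ≈ 2.10×10^6 V/m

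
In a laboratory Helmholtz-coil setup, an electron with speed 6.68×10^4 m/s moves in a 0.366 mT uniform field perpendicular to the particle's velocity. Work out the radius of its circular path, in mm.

r ≈ 1.04 mm

The magnetic force provides the centripetal force: qvB = mv²/r, so r = mv/(qB).
r = (9.11×10^-31 kg)(6.68×10^4 m/s) / [(1×1.60×10^-19 C)(3.66×10^-4 T)] = 1.04×10^-3 m.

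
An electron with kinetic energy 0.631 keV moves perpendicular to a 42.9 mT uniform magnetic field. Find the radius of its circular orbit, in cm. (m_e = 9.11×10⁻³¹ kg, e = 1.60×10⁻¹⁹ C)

r ≈ 0.198 cm

Convert the energy: K = 0.631 keV = 1.01×10^-16 J.
v = √(2K/m) = √(2·1.01×10^-16/9.11×10^-31) = 1.49×10^7 m/s.
r = mv/(qB) = (9.11×10^-31)(1.49×10^7) / [(1×1.60×10^-19)(0.0429)] = 1.98×10^-3 m.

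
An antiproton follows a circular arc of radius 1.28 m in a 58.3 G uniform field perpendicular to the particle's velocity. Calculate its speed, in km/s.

From qvB = mv²/r, v = qBr/m.
v = (1×1.60×10^-19)(5.83×10^-3)(1.28) / (1.67×10^-27) = 7.15×10^5 m/s.

v ≈ 715 km/s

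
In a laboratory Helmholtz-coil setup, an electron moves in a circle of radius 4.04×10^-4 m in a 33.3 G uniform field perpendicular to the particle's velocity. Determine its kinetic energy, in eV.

K ≈ 0.159 eV

v = qBr/m = (1×1.60×10^-19)(3.33×10^-3)(4.04×10^-4) / (9.11×10^-31) = 2.36×10^5 m/s.
K = ½mv² = 0.5·(9.11×10^-31)·(2.36×10^5)² = 2.54×10^-20 J = 0.159 eV.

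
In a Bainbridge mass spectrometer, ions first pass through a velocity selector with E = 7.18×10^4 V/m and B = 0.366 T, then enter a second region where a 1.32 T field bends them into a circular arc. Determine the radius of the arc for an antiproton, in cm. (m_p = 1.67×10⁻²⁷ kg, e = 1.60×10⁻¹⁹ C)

r ≈ 0.155 cm

The selector passes v = E/B = 7.18×10^4/0.366 = 1.96×10^5 m/s.
In the deflection region, r = mv/(qB₂) = (1.67×10^-27)(1.96×10^5) / [(1×1.60×10^-19)(1.32)] = 1.55×10^-3 m.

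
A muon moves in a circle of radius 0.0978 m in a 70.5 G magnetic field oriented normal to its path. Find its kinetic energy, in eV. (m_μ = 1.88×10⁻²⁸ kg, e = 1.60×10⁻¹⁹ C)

v = qBr/m = (1×1.60×10^-19)(7.05×10^-3)(0.0978) / (1.88×10^-28) = 5.87×10^5 m/s.
K = ½mv² = 0.5·(1.88×10^-28)·(5.87×10^5)² = 3.24×10^-17 J = 202 eV.

K ≈ 202 eV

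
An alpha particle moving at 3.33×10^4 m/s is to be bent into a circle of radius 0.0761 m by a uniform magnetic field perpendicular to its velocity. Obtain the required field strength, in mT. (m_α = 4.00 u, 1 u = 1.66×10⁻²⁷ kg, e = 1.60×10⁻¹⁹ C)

B ≈ 9.08 mT

qvB = mv²/r gives B = mv/(qr).
B = (6.64×10^-27)(3.33×10^4) / [(2×1.60×10^-19)(0.0761)] = 9.08×10^-3 T.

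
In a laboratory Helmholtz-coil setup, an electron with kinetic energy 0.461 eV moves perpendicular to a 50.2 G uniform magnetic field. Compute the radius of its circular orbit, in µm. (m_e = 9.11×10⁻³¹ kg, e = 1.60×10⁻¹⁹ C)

Convert the energy: K = 0.461 eV = 7.38×10^-20 J.
v = √(2K/m) = √(2·7.38×10^-20/9.11×10^-31) = 4.02×10^5 m/s.
r = mv/(qB) = (9.11×10^-31)(4.02×10^5) / [(1×1.60×10^-19)(5.02×10^-3)] = 4.56×10^-4 m.

r ≈ 456 µm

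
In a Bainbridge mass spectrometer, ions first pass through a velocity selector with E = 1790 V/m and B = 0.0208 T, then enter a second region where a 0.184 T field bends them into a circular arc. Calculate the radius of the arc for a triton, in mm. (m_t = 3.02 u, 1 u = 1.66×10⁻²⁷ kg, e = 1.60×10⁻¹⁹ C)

r ≈ 14.7 mm

The selector passes v = E/B = 1790/0.0208 = 8.61×10^4 m/s.
In the deflection region, r = mv/(qB₂) = (5.01×10^-27)(8.61×10^4) / [(1×1.60×10^-19)(0.184)] = 0.0147 m.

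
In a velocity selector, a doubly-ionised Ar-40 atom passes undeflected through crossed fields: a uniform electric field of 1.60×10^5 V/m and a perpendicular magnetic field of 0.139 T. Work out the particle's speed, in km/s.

v ≈ 1150 km/s

For zero net force, qE = qvB, so v = E/B.
v = (1.60×10^5) / (0.139) = 1.15×10^6 m/s.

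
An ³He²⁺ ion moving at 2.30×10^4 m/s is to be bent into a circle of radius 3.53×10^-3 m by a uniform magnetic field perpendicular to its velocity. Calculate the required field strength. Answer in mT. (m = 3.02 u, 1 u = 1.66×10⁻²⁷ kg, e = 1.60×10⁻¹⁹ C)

qvB = mv²/r gives B = mv/(qr).
B = (5.01×10^-27)(2.30×10^4) / [(2×1.60×10^-19)(3.53×10^-3)] = 0.102 T.

B ≈ 102 mT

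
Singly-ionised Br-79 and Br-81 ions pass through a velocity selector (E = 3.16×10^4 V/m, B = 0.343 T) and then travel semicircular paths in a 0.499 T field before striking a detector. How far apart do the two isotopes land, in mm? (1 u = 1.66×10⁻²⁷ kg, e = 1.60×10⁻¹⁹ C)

Both emerge at v = E/B₁ = 9.21×10^4 m/s.
r = mv/(qB₂), so r₁ = 0.15132 m and r₂ = 0.15515 m, giving Δr = 3.83×10^-3 m.
After a semicircle each ion lands a diameter 2r from the entry slit, so the separation is 2Δr = 7.66×10^-3 m.

Δd ≈ 7.66 mm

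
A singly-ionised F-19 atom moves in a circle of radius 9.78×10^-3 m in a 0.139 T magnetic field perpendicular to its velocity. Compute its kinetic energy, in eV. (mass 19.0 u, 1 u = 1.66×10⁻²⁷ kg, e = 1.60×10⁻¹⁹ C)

K ≈ 4.69 eV

v = qBr/m = (1×1.60×10^-19)(0.139)(9.78×10^-3) / (3.15×10^-26) = 6900 m/s.
K = ½mv² = 0.5·(3.15×10^-26)·(6900)² = 7.50×10^-19 J = 4.69 eV.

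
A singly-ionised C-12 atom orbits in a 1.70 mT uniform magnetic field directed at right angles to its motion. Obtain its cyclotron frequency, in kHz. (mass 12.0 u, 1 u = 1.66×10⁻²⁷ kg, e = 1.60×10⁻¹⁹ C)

f = qB/(2πm) = (1×1.60×10^-19)(1.70×10^-3) / [2π(1.99×10^-26)] = 2170 Hz.

f ≈ 2.17 kHz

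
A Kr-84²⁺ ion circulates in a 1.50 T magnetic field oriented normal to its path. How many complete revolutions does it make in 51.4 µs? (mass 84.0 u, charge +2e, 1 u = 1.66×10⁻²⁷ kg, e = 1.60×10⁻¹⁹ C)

N = 28

T = 2πm/(qB) = 2π(1.3944×10^-25) / [(2×1.60×10^-19)(1.50)] = 1.8253×10^-6 s.
N = t/T = 5.14×10^-5 / 1.8253×10^-6 ≈ 28.16, so 28 complete revolutions.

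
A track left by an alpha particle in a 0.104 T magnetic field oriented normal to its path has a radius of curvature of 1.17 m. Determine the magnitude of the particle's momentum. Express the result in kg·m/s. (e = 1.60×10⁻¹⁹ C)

p ≈ 3.89×10^-20 kg·m/s

Since qvB = mv²/r, the momentum p = mv = qBr.
p = (2×1.60×10^-19)(0.104)(1.17) = 3.89×10^-20 kg·m/s.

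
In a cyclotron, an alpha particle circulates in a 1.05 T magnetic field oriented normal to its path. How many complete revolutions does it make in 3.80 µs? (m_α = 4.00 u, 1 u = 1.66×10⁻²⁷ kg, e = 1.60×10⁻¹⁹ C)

T = 2πm/(qB) = 2π(6.64×10^-27) / [(2×1.60×10^-19)(1.05)] = 1.2417×10^-7 s.
N = t/T = 3.80×10^-6 / 1.2417×10^-7 ≈ 30.60, so 30 complete revolutions.

N = 30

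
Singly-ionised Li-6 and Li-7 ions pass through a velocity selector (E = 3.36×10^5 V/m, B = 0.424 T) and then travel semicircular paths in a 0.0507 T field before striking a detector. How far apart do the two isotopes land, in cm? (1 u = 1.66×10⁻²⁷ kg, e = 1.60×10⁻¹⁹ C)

Both emerge at v = E/B₁ = 7.92×10^5 m/s.
r = mv/(qB₂), so r₁ = 0.9730 m and r₂ = 1.135 m, giving Δr = 0.162 m.
After a semicircle each ion lands a diameter 2r from the entry slit, so the separation is 2Δr = 0.324 m.

Δd ≈ 32.4 cm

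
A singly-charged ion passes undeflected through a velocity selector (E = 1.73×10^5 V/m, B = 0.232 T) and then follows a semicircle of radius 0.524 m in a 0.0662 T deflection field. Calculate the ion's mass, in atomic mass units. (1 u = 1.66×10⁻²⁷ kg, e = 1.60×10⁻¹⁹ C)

v = E/B₁ = 7.46×10^5 m/s.
From r = mv/(qB₂), m = qB₂r/v = (1×1.60×10^-19)(0.0662)(0.524) / (7.46×10^5) = 7.44×10^-27 kg.
In atomic mass units: m = 7.44×10^-27 / 1.66×10^-27 = 4.48 u.

m ≈ 4.48 u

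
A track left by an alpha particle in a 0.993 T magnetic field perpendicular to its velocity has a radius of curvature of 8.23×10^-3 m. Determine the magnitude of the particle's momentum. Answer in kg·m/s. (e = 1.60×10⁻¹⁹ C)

p ≈ 2.62×10^-21 kg·m/s

Since qvB = mv²/r, the momentum p = mv = qBr.
p = (2×1.60×10^-19)(0.993)(8.23×10^-3) = 2.62×10^-21 kg·m/s.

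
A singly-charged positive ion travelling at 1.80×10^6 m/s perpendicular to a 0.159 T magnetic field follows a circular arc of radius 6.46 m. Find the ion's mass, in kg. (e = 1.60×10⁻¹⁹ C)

qvB = mv²/r ⇒ m = qBr/v.
m = (1×1.60×10^-19)(0.159)(6.46) / (1.80×10^6) = 9.13×10^-26 kg.

m ≈ 9.13×10^-26 kg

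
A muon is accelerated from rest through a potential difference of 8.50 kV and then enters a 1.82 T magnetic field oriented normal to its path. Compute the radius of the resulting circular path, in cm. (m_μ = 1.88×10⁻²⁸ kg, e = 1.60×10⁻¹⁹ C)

The kinetic energy gained is K = qV = (1×1.60×10^-19)(8500) = 1.36×10^-15 J.
v = √(2K/m) = 3.80×10^6 m/s.
r = mv/(qB) = (1.88×10^-28)(3.80×10^6) / [(1×1.60×10^-19)(1.82)] = 2.46×10^-3 m.

r ≈ 0.246 cm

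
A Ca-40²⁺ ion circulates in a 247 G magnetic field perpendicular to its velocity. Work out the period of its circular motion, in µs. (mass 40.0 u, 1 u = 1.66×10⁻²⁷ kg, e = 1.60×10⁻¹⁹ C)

T ≈ 52.8 µs

The cyclotron period is independent of speed: T = 2πm/(qB).
T = 2π(6.64×10^-26) / [(2×1.60×10^-19)(0.0247)] = 5.28×10^-5 s.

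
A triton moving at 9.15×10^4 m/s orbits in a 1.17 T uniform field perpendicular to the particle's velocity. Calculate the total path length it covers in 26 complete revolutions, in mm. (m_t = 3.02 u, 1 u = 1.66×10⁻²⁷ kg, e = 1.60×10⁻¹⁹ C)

r = mv/(qB) = 2.45×10^-3 m, so one revolution covers 2πr = 0.0154 m.
In 26 revolutions: L = 26·2πr = 0.400 m.

L ≈ 400 mm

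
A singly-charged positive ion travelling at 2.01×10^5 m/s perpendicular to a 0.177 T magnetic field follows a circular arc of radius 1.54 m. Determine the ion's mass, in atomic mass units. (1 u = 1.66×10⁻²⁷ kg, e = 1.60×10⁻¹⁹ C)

m ≈ 131 u

qvB = mv²/r ⇒ m = qBr/v.
m = (1×1.60×10^-19)(0.177)(1.54) / (2.01×10^5) = 2.17×10^-25 kg = 131 u.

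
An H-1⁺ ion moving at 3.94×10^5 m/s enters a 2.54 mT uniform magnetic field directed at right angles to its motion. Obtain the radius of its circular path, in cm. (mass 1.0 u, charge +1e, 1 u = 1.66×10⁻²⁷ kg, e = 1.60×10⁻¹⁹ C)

The magnetic force provides the centripetal force: qvB = mv²/r, so r = mv/(qB).
r = (1.66×10^-27 kg)(3.94×10^5 m/s) / [(1×1.60×10^-19 C)(2.54×10^-3 T)] = 1.61 m.

r ≈ 161 cm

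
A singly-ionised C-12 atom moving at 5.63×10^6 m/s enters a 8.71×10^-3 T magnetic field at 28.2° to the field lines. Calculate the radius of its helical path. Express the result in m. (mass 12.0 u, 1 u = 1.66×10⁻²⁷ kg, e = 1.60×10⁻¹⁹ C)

Only the perpendicular component v⊥ = v sin28.2° = 2.66×10^6 m/s is bent by the field.
r = m v⊥ /(qB) = (1.99×10^-26)(2.66×10^6) / [(1×1.60×10^-19)(8.71×10^-3)] = 38.0 m.

r ≈ 38.0 m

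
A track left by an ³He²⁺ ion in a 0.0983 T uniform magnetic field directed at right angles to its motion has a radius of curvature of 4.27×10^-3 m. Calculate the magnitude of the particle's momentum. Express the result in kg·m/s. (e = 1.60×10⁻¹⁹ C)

Since qvB = mv²/r, the momentum p = mv = qBr.
p = (2×1.60×10^-19)(0.0983)(4.27×10^-3) = 1.34×10^-22 kg·m/s.

p ≈ 1.34×10^-22 kg·m/s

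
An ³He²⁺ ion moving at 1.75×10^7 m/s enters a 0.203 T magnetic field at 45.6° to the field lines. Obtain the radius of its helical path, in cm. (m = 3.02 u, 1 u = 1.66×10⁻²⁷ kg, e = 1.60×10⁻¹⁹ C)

Only the perpendicular component v⊥ = v sin45.6° = 1.25×10^7 m/s is bent by the field.
r = m v⊥ /(qB) = (5.01×10^-27)(1.25×10^7) / [(2×1.60×10^-19)(0.203)] = 0.965 m.

r ≈ 96.5 cm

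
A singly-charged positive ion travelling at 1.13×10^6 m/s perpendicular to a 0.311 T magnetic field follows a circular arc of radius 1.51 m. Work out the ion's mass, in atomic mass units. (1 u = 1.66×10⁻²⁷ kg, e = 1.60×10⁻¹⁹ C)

m ≈ 40.1 u

qvB = mv²/r ⇒ m = qBr/v.
m = (1×1.60×10^-19)(0.311)(1.51) / (1.13×10^6) = 6.65×10^-26 kg = 40.1 u.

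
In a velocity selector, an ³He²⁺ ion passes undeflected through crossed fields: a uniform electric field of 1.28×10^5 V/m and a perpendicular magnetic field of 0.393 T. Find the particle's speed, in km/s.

v ≈ 326 km/s

For zero net force, qE = qvB, so v = E/B.
v = (1.28×10^5) / (0.393) = 3.26×10^5 m/s.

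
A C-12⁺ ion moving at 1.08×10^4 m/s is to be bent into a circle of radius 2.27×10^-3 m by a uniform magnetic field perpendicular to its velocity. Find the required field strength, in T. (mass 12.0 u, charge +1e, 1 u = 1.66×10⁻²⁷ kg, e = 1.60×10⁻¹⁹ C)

B ≈ 0.592 T

qvB = mv²/r gives B = mv/(qr).
B = (1.99×10^-26)(1.08×10^4) / [(1×1.60×10^-19)(2.27×10^-3)] = 0.592 T.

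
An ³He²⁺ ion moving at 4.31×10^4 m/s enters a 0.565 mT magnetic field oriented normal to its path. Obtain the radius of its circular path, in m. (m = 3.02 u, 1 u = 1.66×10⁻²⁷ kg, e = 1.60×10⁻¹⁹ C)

The magnetic force provides the centripetal force: qvB = mv²/r, so r = mv/(qB).
r = (5.01×10^-27 kg)(4.31×10^4 m/s) / [(2×1.60×10^-19 C)(5.65×10^-4 T)] = 1.20 m.

r ≈ 1.20 m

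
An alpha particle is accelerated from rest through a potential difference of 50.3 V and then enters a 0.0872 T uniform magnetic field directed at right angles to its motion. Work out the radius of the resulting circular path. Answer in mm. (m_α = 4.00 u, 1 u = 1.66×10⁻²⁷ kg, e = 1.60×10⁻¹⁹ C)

The kinetic energy gained is K = qV = (2×1.60×10^-19)(50.3) = 1.61×10^-17 J.
v = √(2K/m) = 6.96×10^4 m/s.
r = mv/(qB) = (6.64×10^-27)(6.96×10^4) / [(2×1.60×10^-19)(0.0872)] = 0.0166 m.

r ≈ 16.6 mm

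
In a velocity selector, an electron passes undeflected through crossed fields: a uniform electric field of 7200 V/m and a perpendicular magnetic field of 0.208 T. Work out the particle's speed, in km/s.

v ≈ 34.6 km/s

For zero net force, qE = qvB, so v = E/B.
v = (7200) / (0.208) = 3.46×10^4 m/s.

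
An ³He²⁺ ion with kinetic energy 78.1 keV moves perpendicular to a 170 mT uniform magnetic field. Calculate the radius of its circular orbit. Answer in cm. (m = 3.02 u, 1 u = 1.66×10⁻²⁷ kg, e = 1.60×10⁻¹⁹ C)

Convert the energy: K = 78.1 keV = 1.25×10^-14 J.
v = √(2K/m) = √(2·1.25×10^-14/5.01×10^-27) = 2.23×10^6 m/s.
r = mv/(qB) = (5.01×10^-27)(2.23×10^6) / [(2×1.60×10^-19)(0.170)] = 0.206 m.

r ≈ 20.6 cm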